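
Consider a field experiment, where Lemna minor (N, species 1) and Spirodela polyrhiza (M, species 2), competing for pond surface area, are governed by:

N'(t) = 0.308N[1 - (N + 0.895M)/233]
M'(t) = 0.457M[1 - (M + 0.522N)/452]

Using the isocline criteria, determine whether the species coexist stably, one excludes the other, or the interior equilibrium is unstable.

Compare the nullcline intercepts: K1/α12 = 233/0.895 = 260 < K2 = 452; K2/α21 = 452/0.522 = 866 > K1 = 233.
Since the inequalities point opposite ways, species 2 can invade but species 1 cannot.

species 2 excludes species 1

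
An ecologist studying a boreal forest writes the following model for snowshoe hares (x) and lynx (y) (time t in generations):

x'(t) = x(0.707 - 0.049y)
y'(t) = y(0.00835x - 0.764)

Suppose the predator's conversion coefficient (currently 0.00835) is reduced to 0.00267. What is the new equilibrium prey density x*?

At the interior fixed point, setting dy/dt = 0 with y > 0 fixes x* = (predator death rate)/(xy coefficient) — independent of the other coefficients.
With the change, x* = 0.764/0.00267 = 286; it rises from 91.5.

x* ≈ 286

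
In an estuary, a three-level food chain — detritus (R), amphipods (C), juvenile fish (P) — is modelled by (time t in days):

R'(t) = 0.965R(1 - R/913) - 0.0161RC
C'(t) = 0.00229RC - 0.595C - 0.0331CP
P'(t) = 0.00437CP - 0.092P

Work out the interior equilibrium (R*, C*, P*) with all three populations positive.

From dP/dt = 0: 0.00437C* = 0.092, so C* = 21.1.
From dR/dt = 0: 0.965(1 - R*/913) = 0.0161·21.1, giving R* = 913·(1 - 0.351) = 592.
From dC/dt = 0: 0.00229·592 - 0.595 = 0.0331P*, so P* = 0.761/0.0331 = 23.

R* ≈ 592, C* ≈ 21.1, P* ≈ 23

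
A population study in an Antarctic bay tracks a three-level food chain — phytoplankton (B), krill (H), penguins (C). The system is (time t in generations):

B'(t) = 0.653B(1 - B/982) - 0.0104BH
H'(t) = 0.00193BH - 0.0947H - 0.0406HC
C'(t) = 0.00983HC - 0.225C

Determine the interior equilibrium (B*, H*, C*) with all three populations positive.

From dC/dt = 0: 0.00983H* = 0.225, so H* = 22.9.
From dB/dt = 0: 0.653(1 - B*/982) = 0.0104·22.9, giving B* = 982·(1 - 0.365) = 624.
From dH/dt = 0: 0.00193·624 - 0.0947 = 0.0406C*, so C* = 1.11/0.0406 = 27.3.

B* ≈ 624, H* ≈ 22.9, C* ≈ 27.3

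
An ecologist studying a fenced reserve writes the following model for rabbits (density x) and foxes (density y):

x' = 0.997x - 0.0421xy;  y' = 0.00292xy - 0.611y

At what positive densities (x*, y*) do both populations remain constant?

x* ≈ 209, y* ≈ 23.7

Set dy/dt = 0 with y > 0: 0.00292x - 0.611 = 0, so x* = 0.611/0.00292 = 209.
Set dx/dt = 0 with x > 0: 0.997 - 0.0421y = 0, so y* = 0.997/0.0421 = 23.7.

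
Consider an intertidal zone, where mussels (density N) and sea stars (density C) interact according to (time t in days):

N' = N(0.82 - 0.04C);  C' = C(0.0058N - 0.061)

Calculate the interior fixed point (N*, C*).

N* ≈ 10.5, C* ≈ 20.5

Set dC/dt = 0 with C > 0: 0.0058N - 0.061 = 0, so N* = 0.061/0.0058 = 10.5.
Set dN/dt = 0 with N > 0: 0.82 - 0.04C = 0, so C* = 0.82/0.04 = 20.5.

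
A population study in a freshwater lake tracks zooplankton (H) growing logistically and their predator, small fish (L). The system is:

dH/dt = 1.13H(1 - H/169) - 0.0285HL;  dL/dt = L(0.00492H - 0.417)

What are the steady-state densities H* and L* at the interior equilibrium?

H* ≈ 84.8, L* ≈ 19.8

From dL/dt = 0 with L > 0: 0.00492H* = 0.417, so H* = 84.8.
Substitute into dH/dt = 0: 1.13(1 - 84.8/169) = 0.0285L*.
The bracket is 0.498, giving L* = 0.563/0.0285 = 19.8.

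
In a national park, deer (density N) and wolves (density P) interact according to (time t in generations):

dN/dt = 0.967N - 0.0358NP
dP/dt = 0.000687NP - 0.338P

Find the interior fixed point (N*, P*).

N* ≈ 492, P* ≈ 27

Set dP/dt = 0 with P > 0: 0.000687N - 0.338 = 0, so N* = 0.338/0.000687 = 492.
Set dN/dt = 0 with N > 0: 0.967 - 0.0358P = 0, so P* = 0.967/0.0358 = 27.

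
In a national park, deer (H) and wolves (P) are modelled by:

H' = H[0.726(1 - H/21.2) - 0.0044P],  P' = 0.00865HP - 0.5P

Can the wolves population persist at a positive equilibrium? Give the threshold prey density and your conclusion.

Threshold H = 57.8; K < 57.8, so no, the predator goes extinct.

The predator equation gives dP/dt > 0 only when H > 0.5/0.00865 = 57.8.
Without the predator, H → K = 21.2. Since 21.2 < 57.8, the predator cannot invade.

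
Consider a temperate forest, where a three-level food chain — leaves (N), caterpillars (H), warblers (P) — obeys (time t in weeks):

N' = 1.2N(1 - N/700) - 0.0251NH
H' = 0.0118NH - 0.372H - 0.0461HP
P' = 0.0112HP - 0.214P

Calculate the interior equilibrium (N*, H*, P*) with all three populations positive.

From dP/dt = 0: 0.0112H* = 0.214, so H* = 19.1.
From dN/dt = 0: 1.2(1 - N*/700) = 0.0251·19.1, giving N* = 700·(1 - 0.4) = 420.
From dH/dt = 0: 0.0118·420 - 0.372 = 0.0461P*, so P* = 4.59/0.0461 = 99.5.

N* ≈ 420, H* ≈ 19.1, P* ≈ 99.5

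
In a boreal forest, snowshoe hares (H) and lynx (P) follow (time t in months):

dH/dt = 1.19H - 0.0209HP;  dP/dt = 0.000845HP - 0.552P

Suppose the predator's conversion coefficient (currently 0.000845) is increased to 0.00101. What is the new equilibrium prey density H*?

H* ≈ 547

At the interior fixed point, setting dP/dt = 0 with P > 0 fixes H* = (predator death rate)/(HP coefficient) — independent of the other coefficients.
With the change, H* = 0.552/0.00101 = 547; it falls from 653.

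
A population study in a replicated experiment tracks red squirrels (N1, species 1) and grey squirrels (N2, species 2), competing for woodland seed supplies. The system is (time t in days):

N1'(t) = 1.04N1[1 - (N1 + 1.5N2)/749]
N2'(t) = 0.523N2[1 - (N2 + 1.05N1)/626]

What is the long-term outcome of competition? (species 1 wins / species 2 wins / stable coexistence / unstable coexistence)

Compare the nullcline intercepts: K1/α12 = 749/1.5 = 499 < K2 = 626; K2/α21 = 626/1.05 = 596 < K1 = 749.
Since both are reversed, neither can invade when rare; the interior point is a saddle.

unstable coexistence (outcome depends on initial conditions)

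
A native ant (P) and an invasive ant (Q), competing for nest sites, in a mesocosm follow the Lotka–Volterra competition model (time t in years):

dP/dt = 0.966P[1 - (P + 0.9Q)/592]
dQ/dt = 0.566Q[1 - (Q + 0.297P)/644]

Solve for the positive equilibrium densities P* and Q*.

P* ≈ 16.9, Q* ≈ 639

Setting both brackets to zero gives the nullclines P + 0.9Q = 592 and 0.297P + Q = 644.
Substituting Q = 644 - 0.297P into the first: P(1 - 0.9·0.297) = 592 - 0.9·644.
So P* = 12.4/0.733 = 16.9, and then Q* = 644 - 0.297·16.9 = 639.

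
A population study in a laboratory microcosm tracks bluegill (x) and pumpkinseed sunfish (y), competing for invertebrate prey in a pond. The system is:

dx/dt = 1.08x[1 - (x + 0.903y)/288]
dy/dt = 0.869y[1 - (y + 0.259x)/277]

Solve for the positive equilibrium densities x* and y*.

x* ≈ 49.4, y* ≈ 264

Setting both brackets to zero gives the nullclines x + 0.903y = 288 and 0.259x + y = 277.
Substituting y = 277 - 0.259x into the first: x(1 - 0.903·0.259) = 288 - 0.903·277.
So x* = 37.9/0.766 = 49.4, and then y* = 277 - 0.259·49.4 = 264.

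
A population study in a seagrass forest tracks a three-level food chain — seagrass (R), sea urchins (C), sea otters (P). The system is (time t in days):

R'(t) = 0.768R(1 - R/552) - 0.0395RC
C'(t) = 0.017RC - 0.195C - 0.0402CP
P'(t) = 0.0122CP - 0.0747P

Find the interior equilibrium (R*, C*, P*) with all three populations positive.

R* ≈ 378, C* ≈ 6.12, P* ≈ 155

From dP/dt = 0: 0.0122C* = 0.0747, so C* = 6.12.
From dR/dt = 0: 0.768(1 - R*/552) = 0.0395·6.12, giving R* = 552·(1 - 0.315) = 378.
From dC/dt = 0: 0.017·378 - 0.195 = 0.0402P*, so P* = 6.23/0.0402 = 155.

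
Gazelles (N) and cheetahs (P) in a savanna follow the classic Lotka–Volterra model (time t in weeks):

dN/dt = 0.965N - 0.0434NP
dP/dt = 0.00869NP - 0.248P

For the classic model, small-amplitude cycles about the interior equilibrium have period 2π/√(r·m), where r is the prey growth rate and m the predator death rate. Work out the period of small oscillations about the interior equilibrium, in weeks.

T ≈ 12.8 weeks

Here r = 0.965 and m = 0.248, so r·m = 0.239.
ω = √0.239 = 0.489 per week, hence T = 2π/ω ≈ 12.8 weeks.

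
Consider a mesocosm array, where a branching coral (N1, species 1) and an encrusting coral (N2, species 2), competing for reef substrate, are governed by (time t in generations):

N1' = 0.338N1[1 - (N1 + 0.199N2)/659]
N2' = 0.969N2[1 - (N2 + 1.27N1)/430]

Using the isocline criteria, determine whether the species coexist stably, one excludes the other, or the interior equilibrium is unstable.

Compare the nullcline intercepts: K1/α12 = 659/0.199 = 3310 > K2 = 430; K2/α21 = 430/1.27 = 339 < K1 = 659.
Since the inequalities point opposite ways, species 1 can invade but species 2 cannot.

species 1 excludes species 2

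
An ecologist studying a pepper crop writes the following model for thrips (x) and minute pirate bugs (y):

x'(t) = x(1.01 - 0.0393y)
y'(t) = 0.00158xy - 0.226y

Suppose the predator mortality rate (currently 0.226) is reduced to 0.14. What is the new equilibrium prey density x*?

At the interior fixed point, setting dy/dt = 0 with y > 0 fixes x* = (predator death rate)/(xy coefficient) — independent of the other coefficients.
With the change, x* = 0.14/0.00158 = 88.6; it falls from 143.

x* ≈ 88.6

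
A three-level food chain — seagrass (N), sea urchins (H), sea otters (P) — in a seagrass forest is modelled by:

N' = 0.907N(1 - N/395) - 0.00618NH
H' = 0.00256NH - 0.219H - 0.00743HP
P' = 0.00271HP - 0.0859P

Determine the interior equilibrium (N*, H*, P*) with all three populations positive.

From dP/dt = 0: 0.00271H* = 0.0859, so H* = 31.7.
From dN/dt = 0: 0.907(1 - N*/395) = 0.00618·31.7, giving N* = 395·(1 - 0.216) = 310.
From dH/dt = 0: 0.00256·310 - 0.219 = 0.00743P*, so P* = 0.574/0.00743 = 77.2.

N* ≈ 310, H* ≈ 31.7, P* ≈ 77.2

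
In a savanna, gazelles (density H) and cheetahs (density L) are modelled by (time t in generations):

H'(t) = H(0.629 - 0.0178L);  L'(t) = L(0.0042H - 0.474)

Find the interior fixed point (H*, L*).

Set dL/dt = 0 with L > 0: 0.0042H - 0.474 = 0, so H* = 0.474/0.0042 = 113.
Set dH/dt = 0 with H > 0: 0.629 - 0.0178L = 0, so L* = 0.629/0.0178 = 35.3.

H* ≈ 113, L* ≈ 35.3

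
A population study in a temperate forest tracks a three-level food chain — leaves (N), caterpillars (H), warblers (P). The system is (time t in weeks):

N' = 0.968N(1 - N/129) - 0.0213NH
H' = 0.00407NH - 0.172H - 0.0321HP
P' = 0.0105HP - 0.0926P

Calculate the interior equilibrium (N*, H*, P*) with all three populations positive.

N* ≈ 104, H* ≈ 8.82, P* ≈ 7.82

From dP/dt = 0: 0.0105H* = 0.0926, so H* = 8.82.
From dN/dt = 0: 0.968(1 - N*/129) = 0.0213·8.82, giving N* = 129·(1 - 0.194) = 104.
From dH/dt = 0: 0.00407·104 - 0.172 = 0.0321P*, so P* = 0.251/0.0321 = 7.82.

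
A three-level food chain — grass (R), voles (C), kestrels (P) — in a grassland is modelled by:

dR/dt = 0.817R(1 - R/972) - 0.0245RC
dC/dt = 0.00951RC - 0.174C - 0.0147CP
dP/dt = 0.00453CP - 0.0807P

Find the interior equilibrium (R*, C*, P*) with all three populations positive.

R* ≈ 453, C* ≈ 17.8, P* ≈ 281

From dP/dt = 0: 0.00453C* = 0.0807, so C* = 17.8.
From dR/dt = 0: 0.817(1 - R*/972) = 0.0245·17.8, giving R* = 972·(1 - 0.534) = 453.
From dC/dt = 0: 0.00951·453 - 0.174 = 0.0147P*, so P* = 4.13/0.0147 = 281.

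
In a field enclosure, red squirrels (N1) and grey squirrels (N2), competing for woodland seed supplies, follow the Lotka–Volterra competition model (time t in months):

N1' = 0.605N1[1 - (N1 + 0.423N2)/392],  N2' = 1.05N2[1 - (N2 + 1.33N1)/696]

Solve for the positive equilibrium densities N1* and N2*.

Setting both brackets to zero gives the nullclines N1 + 0.423N2 = 392 and 1.33N1 + N2 = 696.
Substituting N2 = 696 - 1.33N1 into the first: N1(1 - 0.423·1.33) = 392 - 0.423·696.
So N1* = 97.6/0.437 = 223, and then N2* = 696 - 1.33·223 = 399.

N1* ≈ 223, N2* ≈ 399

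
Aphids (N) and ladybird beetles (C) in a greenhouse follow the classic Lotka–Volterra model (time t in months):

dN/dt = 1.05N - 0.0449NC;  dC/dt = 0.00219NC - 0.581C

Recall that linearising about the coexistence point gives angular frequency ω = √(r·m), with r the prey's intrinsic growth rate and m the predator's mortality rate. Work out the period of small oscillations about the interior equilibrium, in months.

Here r = 1.05 and m = 0.581, so r·m = 0.61.
ω = √0.61 = 0.781 per month, hence T = 2π/ω ≈ 8.04 months.

T ≈ 8.04 months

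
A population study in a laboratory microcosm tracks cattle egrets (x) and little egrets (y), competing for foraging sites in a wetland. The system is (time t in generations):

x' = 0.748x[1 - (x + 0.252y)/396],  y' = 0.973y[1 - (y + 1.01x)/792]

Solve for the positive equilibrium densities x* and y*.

x* ≈ 263, y* ≈ 526

Setting both brackets to zero gives the nullclines x + 0.252y = 396 and 1.01x + y = 792.
Substituting y = 792 - 1.01x into the first: x(1 - 0.252·1.01) = 396 - 0.252·792.
So x* = 196/0.745 = 263, and then y* = 792 - 1.01·263 = 526.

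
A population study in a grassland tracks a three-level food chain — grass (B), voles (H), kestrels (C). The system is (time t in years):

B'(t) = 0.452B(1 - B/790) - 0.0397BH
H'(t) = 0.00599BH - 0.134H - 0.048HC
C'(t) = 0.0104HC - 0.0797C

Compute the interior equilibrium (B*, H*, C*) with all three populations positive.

From dC/dt = 0: 0.0104H* = 0.0797, so H* = 7.66.
From dB/dt = 0: 0.452(1 - B*/790) = 0.0397·7.66, giving B* = 790·(1 - 0.673) = 258.
From dH/dt = 0: 0.00599·258 - 0.134 = 0.048C*, so C* = 1.41/0.048 = 29.4.

B* ≈ 258, H* ≈ 7.66, C* ≈ 29.4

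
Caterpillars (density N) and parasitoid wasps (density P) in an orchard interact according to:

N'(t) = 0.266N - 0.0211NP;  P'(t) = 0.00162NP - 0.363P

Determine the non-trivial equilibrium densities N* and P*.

Set dP/dt = 0 with P > 0: 0.00162N - 0.363 = 0, so N* = 0.363/0.00162 = 224.
Set dN/dt = 0 with N > 0: 0.266 - 0.0211P = 0, so P* = 0.266/0.0211 = 12.6.

N* ≈ 224, P* ≈ 12.6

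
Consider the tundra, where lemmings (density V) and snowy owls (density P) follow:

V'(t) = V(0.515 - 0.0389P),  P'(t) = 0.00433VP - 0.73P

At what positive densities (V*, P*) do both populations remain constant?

V* ≈ 169, P* ≈ 13.2

Set dP/dt = 0 with P > 0: 0.00433V - 0.73 = 0, so V* = 0.73/0.00433 = 169.
Set dV/dt = 0 with V > 0: 0.515 - 0.0389P = 0, so P* = 0.515/0.0389 = 13.2.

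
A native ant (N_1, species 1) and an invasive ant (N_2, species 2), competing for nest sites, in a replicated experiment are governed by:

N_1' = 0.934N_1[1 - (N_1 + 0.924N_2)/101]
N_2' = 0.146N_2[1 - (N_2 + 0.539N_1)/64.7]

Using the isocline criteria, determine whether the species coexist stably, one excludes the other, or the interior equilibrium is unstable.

Compare the nullcline intercepts: K1/α12 = 101/0.924 = 109 > K2 = 64.7; K2/α21 = 64.7/0.539 = 120 > K1 = 101.
Since both inequalities hold, each species can invade when rare, so the interior equilibrium is stable.

stable coexistence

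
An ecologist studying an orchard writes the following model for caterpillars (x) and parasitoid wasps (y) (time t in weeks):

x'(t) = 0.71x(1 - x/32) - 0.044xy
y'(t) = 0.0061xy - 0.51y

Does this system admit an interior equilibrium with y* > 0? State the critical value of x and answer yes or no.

The predator equation gives dy/dt > 0 only when x > 0.51/0.0061 = 83.6.
Without the predator, x → K = 32. Since 32 < 83.6, the predator cannot invade.

Threshold x = 83.6; K < 83.6, so no, the predator goes extinct.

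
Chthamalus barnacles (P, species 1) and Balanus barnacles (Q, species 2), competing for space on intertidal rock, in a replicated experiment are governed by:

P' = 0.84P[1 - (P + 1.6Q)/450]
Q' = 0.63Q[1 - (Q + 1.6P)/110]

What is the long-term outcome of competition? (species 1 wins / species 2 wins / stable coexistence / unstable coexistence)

Compare the nullcline intercepts: K1/α12 = 450/1.6 = 281 > K2 = 110; K2/α21 = 110/1.6 = 68.8 < K1 = 450.
Since the inequalities point opposite ways, species 1 can invade but species 2 cannot.

species 1 excludes species 2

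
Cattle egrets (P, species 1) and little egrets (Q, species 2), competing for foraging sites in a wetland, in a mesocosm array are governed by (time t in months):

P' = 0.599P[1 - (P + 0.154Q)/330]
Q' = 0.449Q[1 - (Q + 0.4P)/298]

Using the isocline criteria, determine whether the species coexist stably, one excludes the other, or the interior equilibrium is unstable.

stable coexistence

Compare the nullcline intercepts: K1/α12 = 330/0.154 = 2140 > K2 = 298; K2/α21 = 298/0.4 = 745 > K1 = 330.
Since both inequalities hold, each species can invade when rare, so the interior equilibrium is stable.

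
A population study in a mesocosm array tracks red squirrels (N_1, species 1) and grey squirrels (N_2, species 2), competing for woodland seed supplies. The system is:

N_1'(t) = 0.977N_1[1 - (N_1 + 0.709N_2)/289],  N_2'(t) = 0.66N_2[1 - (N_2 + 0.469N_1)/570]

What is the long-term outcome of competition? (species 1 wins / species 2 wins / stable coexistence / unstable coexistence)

Compare the nullcline intercepts: K1/α12 = 289/0.709 = 408 < K2 = 570; K2/α21 = 570/0.469 = 1220 > K1 = 289.
Since the inequalities point opposite ways, species 2 can invade but species 1 cannot.

species 2 excludes species 1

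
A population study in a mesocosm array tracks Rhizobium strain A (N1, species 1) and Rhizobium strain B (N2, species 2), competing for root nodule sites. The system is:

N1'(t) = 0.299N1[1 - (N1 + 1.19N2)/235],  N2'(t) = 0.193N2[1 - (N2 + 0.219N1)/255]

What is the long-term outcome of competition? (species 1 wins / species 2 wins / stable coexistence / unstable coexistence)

Compare the nullcline intercepts: K1/α12 = 235/1.19 = 197 < K2 = 255; K2/α21 = 255/0.219 = 1160 > K1 = 235.
Since the inequalities point opposite ways, species 2 can invade but species 1 cannot.

species 2 excludes species 1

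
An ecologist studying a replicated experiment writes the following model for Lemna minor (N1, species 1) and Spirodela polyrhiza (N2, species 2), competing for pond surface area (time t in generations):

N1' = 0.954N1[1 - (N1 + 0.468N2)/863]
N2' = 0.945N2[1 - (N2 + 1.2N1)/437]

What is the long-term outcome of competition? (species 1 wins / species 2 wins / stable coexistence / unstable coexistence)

Compare the nullcline intercepts: K1/α12 = 863/0.468 = 1840 > K2 = 437; K2/α21 = 437/1.2 = 364 < K1 = 863.
Since the inequalities point opposite ways, species 1 can invade but species 2 cannot.

species 1 excludes species 2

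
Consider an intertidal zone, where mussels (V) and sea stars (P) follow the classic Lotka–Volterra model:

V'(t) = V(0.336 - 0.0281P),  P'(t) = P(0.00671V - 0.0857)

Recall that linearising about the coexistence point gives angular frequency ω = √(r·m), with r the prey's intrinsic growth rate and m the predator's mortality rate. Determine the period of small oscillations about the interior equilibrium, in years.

Here r = 0.336 and m = 0.0857, so r·m = 0.0288.
ω = √0.0288 = 0.17 per year, hence T = 2π/ω ≈ 37 years.

T ≈ 37 years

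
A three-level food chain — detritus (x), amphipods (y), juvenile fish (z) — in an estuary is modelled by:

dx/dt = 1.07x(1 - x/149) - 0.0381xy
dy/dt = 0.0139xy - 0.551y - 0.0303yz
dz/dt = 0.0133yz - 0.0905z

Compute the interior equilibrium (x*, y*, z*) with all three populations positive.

From dz/dt = 0: 0.0133y* = 0.0905, so y* = 6.8.
From dx/dt = 0: 1.07(1 - x*/149) = 0.0381·6.8, giving x* = 149·(1 - 0.242) = 113.
From dy/dt = 0: 0.0139·113 - 0.551 = 0.0303z*, so z* = 1.02/0.0303 = 33.6.

x* ≈ 113, y* ≈ 6.8, z* ≈ 33.6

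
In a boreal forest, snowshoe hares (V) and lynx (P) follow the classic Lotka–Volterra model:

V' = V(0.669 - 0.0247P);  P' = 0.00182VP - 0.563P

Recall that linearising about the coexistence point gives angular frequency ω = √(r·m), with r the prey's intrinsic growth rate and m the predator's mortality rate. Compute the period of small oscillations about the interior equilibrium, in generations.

Here r = 0.669 and m = 0.563, so r·m = 0.377.
ω = √0.377 = 0.614 per generation, hence T = 2π/ω ≈ 10.2 generations.

T ≈ 10.2 generations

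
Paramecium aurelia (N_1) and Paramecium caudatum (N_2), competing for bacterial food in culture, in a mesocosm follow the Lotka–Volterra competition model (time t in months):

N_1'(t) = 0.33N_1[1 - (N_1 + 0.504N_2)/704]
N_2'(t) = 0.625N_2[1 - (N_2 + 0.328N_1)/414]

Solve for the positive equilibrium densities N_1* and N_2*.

N_1* ≈ 593, N_2* ≈ 219

Setting both brackets to zero gives the nullclines N_1 + 0.504N_2 = 704 and 0.328N_1 + N_2 = 414.
Substituting N_2 = 414 - 0.328N_1 into the first: N_1(1 - 0.504·0.328) = 704 - 0.504·414.
So N_1* = 495/0.835 = 593, and then N_2* = 414 - 0.328·593 = 219.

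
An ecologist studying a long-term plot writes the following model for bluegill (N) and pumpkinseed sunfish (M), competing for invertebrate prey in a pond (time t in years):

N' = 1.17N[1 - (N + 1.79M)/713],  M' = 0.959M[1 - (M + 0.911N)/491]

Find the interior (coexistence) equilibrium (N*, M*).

N* ≈ 263, M* ≈ 251

Setting both brackets to zero gives the nullclines N + 1.79M = 713 and 0.911N + M = 491.
Substituting M = 491 - 0.911N into the first: N(1 - 1.79·0.911) = 713 - 1.79·491.
So N* = -166/-0.631 = 263, and then M* = 491 - 0.911·263 = 251.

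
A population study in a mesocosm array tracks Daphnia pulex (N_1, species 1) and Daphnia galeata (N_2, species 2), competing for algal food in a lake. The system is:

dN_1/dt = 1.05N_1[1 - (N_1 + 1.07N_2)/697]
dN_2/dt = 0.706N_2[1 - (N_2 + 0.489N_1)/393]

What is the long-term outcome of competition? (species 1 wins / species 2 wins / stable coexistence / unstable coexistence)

Compare the nullcline intercepts: K1/α12 = 697/1.07 = 651 > K2 = 393; K2/α21 = 393/0.489 = 804 > K1 = 697.
Since both inequalities hold, each species can invade when rare, so the interior equilibrium is stable.

stable coexistence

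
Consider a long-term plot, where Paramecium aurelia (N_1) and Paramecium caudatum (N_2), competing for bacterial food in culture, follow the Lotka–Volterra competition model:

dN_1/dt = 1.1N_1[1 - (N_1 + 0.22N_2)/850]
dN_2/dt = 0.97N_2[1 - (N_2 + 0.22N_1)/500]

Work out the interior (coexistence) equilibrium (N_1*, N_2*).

N_1* ≈ 778, N_2* ≈ 329

Setting both brackets to zero gives the nullclines N_1 + 0.22N_2 = 850 and 0.22N_1 + N_2 = 500.
Substituting N_2 = 500 - 0.22N_1 into the first: N_1(1 - 0.22·0.22) = 850 - 0.22·500.
So N_1* = 740/0.952 = 778, and then N_2* = 500 - 0.22·778 = 329.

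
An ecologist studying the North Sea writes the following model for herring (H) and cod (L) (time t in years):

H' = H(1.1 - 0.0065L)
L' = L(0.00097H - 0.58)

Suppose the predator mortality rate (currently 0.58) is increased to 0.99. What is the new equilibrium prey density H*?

H* ≈ 1020

At the interior fixed point, setting dL/dt = 0 with L > 0 fixes H* = (predator death rate)/(HL coefficient) — independent of the other coefficients.
With the change, H* = 0.99/0.00097 = 1020; it rises from 598.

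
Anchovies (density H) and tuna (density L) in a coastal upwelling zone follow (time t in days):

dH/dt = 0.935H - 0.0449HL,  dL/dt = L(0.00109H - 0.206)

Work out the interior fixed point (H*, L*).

Set dL/dt = 0 with L > 0: 0.00109H - 0.206 = 0, so H* = 0.206/0.00109 = 189.
Set dH/dt = 0 with H > 0: 0.935 - 0.0449L = 0, so L* = 0.935/0.0449 = 20.8.

H* ≈ 189, L* ≈ 20.8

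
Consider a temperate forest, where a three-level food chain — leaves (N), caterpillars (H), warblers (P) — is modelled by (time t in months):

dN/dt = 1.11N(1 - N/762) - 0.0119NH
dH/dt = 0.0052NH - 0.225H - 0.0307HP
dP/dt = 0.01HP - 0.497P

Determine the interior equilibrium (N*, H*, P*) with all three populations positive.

N* ≈ 356, H* ≈ 49.7, P* ≈ 53

From dP/dt = 0: 0.01H* = 0.497, so H* = 49.7.
From dN/dt = 0: 1.11(1 - N*/762) = 0.0119·49.7, giving N* = 762·(1 - 0.533) = 356.
From dH/dt = 0: 0.0052·356 - 0.225 = 0.0307P*, so P* = 1.63/0.0307 = 53.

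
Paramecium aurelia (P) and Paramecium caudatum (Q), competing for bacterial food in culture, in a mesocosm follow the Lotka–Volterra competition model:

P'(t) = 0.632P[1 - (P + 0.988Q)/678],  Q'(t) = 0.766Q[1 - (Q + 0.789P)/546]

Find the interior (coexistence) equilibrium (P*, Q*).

Setting both brackets to zero gives the nullclines P + 0.988Q = 678 and 0.789P + Q = 546.
Substituting Q = 546 - 0.789P into the first: P(1 - 0.988·0.789) = 678 - 0.988·546.
So P* = 139/0.22 = 628, and then Q* = 546 - 0.789·628 = 50.2.

P* ≈ 628, Q* ≈ 50.2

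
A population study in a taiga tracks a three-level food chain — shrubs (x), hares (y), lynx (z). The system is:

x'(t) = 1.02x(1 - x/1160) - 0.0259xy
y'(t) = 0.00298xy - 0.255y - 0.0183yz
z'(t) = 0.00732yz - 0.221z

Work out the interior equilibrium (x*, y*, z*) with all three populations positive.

x* ≈ 271, y* ≈ 30.2, z* ≈ 30.1

From dz/dt = 0: 0.00732y* = 0.221, so y* = 30.2.
From dx/dt = 0: 1.02(1 - x*/1160) = 0.0259·30.2, giving x* = 1160·(1 - 0.767) = 271.
From dy/dt = 0: 0.00298·271 - 0.255 = 0.0183z*, so z* = 0.552/0.0183 = 30.1.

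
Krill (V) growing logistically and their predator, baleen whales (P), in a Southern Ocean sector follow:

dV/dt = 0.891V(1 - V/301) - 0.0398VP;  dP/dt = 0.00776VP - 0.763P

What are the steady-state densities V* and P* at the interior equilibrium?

V* ≈ 98.3, P* ≈ 15.1

From dP/dt = 0 with P > 0: 0.00776V* = 0.763, so V* = 98.3.
Substitute into dV/dt = 0: 0.891(1 - 98.3/301) = 0.0398P*.
The bracket is 0.673, giving P* = 0.6/0.0398 = 15.1.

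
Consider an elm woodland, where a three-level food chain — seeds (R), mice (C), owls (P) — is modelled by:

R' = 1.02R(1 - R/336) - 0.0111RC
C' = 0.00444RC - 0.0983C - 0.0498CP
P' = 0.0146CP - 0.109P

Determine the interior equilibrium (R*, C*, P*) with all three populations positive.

From dP/dt = 0: 0.0146C* = 0.109, so C* = 7.47.
From dR/dt = 0: 1.02(1 - R*/336) = 0.0111·7.47, giving R* = 336·(1 - 0.0812) = 309.
From dC/dt = 0: 0.00444·309 - 0.0983 = 0.0498P*, so P* = 1.27/0.0498 = 25.5.

R* ≈ 309, C* ≈ 7.47, P* ≈ 25.5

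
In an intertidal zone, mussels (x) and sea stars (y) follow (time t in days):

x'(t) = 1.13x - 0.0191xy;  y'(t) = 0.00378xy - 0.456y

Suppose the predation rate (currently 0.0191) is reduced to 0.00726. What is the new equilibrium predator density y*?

At the interior fixed point, setting dx/dt = 0 with x > 0 fixes y* = (prey growth rate)/(xy coefficient) — independent of the other coefficients.
With the change, y* = 1.13/0.00726 = 156; it rises from 59.2.

y* ≈ 156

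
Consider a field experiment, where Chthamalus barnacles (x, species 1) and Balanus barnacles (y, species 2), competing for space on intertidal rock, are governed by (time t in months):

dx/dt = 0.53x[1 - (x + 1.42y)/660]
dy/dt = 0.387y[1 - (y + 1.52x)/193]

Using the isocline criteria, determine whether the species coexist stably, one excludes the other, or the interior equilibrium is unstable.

Compare the nullcline intercepts: K1/α12 = 660/1.42 = 465 > K2 = 193; K2/α21 = 193/1.52 = 127 < K1 = 660.
Since the inequalities point opposite ways, species 1 can invade but species 2 cannot.

species 1 excludes species 2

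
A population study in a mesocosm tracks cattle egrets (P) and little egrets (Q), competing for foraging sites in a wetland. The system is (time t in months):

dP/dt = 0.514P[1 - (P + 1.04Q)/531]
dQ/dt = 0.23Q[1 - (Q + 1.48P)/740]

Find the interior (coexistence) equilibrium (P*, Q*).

P* ≈ 443, Q* ≈ 85.1

Setting both brackets to zero gives the nullclines P + 1.04Q = 531 and 1.48P + Q = 740.
Substituting Q = 740 - 1.48P into the first: P(1 - 1.04·1.48) = 531 - 1.04·740.
So P* = -239/-0.539 = 443, and then Q* = 740 - 1.48·443 = 85.1.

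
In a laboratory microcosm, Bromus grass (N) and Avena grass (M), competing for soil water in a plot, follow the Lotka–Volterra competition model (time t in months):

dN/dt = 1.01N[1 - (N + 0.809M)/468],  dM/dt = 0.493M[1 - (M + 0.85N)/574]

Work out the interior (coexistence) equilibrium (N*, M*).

Setting both brackets to zero gives the nullclines N + 0.809M = 468 and 0.85N + M = 574.
Substituting M = 574 - 0.85N into the first: N(1 - 0.809·0.85) = 468 - 0.809·574.
So N* = 3.63/0.312 = 11.6, and then M* = 574 - 0.85·11.6 = 564.

N* ≈ 11.6, M* ≈ 564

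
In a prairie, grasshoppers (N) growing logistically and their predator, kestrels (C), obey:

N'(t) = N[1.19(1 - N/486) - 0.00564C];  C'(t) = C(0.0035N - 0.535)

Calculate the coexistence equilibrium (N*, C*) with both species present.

N* ≈ 153, C* ≈ 145

From dC/dt = 0 with C > 0: 0.0035N* = 0.535, so N* = 153.
Substitute into dN/dt = 0: 1.19(1 - 153/486) = 0.00564C*.
The bracket is 0.685, giving C* = 0.816/0.00564 = 145.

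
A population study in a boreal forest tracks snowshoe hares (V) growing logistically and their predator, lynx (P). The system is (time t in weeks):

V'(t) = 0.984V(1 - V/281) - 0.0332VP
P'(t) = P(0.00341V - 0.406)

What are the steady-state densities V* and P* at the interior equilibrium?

From dP/dt = 0 with P > 0: 0.00341V* = 0.406, so V* = 119.
Substitute into dV/dt = 0: 0.984(1 - 119/281) = 0.0332P*.
The bracket is 0.576, giving P* = 0.567/0.0332 = 17.1.

V* ≈ 119, P* ≈ 17.1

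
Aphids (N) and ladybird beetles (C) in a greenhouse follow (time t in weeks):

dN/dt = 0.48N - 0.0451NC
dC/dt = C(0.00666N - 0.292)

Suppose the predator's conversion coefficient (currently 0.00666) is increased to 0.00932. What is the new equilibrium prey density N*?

N* ≈ 31.3

At the interior fixed point, setting dC/dt = 0 with C > 0 fixes N* = (predator death rate)/(NC coefficient) — independent of the other coefficients.
With the change, N* = 0.292/0.00932 = 31.3; it falls from 43.8.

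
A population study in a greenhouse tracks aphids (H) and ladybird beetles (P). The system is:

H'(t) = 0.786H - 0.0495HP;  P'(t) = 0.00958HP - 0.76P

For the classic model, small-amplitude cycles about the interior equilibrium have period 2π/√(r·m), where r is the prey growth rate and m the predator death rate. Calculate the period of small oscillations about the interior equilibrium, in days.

T ≈ 8.13 days

Here r = 0.786 and m = 0.76, so r·m = 0.597.
ω = √0.597 = 0.773 per day, hence T = 2π/ω ≈ 8.13 days.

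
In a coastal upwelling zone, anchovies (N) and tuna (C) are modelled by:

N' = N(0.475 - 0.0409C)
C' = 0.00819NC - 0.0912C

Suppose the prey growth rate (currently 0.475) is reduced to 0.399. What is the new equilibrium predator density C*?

At the interior fixed point, setting dN/dt = 0 with N > 0 fixes C* = (prey growth rate)/(NC coefficient) — independent of the other coefficients.
With the change, C* = 0.399/0.0409 = 9.76; it falls from 11.6.

C* ≈ 9.76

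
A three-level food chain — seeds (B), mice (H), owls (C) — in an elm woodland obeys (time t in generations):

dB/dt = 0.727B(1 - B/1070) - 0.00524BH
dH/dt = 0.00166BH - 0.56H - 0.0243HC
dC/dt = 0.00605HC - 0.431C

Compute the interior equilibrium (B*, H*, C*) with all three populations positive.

B* ≈ 521, H* ≈ 71.2, C* ≈ 12.5

From dC/dt = 0: 0.00605H* = 0.431, so H* = 71.2.
From dB/dt = 0: 0.727(1 - B*/1070) = 0.00524·71.2, giving B* = 1070·(1 - 0.513) = 521.
From dH/dt = 0: 0.00166·521 - 0.56 = 0.0243C*, so C* = 0.304/0.0243 = 12.5.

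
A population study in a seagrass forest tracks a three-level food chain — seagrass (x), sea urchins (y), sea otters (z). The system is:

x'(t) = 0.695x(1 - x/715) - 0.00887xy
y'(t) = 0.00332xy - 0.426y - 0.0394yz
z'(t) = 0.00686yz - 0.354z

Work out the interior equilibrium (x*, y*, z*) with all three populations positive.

From dz/dt = 0: 0.00686y* = 0.354, so y* = 51.6.
From dx/dt = 0: 0.695(1 - x*/715) = 0.00887·51.6, giving x* = 715·(1 - 0.659) = 244.
From dy/dt = 0: 0.00332·244 - 0.426 = 0.0394z*, so z* = 0.384/0.0394 = 9.76.

x* ≈ 244, y* ≈ 51.6, z* ≈ 9.76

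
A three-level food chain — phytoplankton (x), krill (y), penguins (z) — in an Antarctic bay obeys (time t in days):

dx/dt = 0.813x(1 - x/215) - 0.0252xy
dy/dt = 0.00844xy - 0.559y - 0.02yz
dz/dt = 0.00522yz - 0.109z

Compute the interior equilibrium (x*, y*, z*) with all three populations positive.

x* ≈ 75.8, y* ≈ 20.9, z* ≈ 4.06

From dz/dt = 0: 0.00522y* = 0.109, so y* = 20.9.
From dx/dt = 0: 0.813(1 - x*/215) = 0.0252·20.9, giving x* = 215·(1 - 0.647) = 75.8.
From dy/dt = 0: 0.00844·75.8 - 0.559 = 0.02z*, so z* = 0.0811/0.02 = 4.06.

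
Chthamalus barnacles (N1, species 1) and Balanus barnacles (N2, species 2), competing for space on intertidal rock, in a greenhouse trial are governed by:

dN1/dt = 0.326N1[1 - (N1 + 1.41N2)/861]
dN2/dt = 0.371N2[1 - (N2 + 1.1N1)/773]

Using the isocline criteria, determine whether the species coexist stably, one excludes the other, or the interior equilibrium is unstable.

Compare the nullcline intercepts: K1/α12 = 861/1.41 = 611 < K2 = 773; K2/α21 = 773/1.1 = 703 < K1 = 861.
Since both are reversed, neither can invade when rare; the interior point is a saddle.

unstable coexistence (outcome depends on initial conditions)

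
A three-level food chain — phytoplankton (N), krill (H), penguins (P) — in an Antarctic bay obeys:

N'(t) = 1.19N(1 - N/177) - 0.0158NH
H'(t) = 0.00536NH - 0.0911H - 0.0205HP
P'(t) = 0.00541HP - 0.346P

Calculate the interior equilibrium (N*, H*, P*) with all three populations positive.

From dP/dt = 0: 0.00541H* = 0.346, so H* = 64.
From dN/dt = 0: 1.19(1 - N*/177) = 0.0158·64, giving N* = 177·(1 - 0.849) = 26.7.
From dH/dt = 0: 0.00536·26.7 - 0.0911 = 0.0205P*, so P* = 0.052/0.0205 = 2.54.

N* ≈ 26.7, H* ≈ 64, P* ≈ 2.54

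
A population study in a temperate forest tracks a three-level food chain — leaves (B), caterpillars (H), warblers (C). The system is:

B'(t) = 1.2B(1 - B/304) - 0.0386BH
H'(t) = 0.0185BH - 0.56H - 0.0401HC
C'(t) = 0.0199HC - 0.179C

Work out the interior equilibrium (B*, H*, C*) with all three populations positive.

From dC/dt = 0: 0.0199H* = 0.179, so H* = 8.99.
From dB/dt = 0: 1.2(1 - B*/304) = 0.0386·8.99, giving B* = 304·(1 - 0.289) = 216.
From dH/dt = 0: 0.0185·216 - 0.56 = 0.0401C*, so C* = 3.44/0.0401 = 85.7.

B* ≈ 216, H* ≈ 8.99, C* ≈ 85.7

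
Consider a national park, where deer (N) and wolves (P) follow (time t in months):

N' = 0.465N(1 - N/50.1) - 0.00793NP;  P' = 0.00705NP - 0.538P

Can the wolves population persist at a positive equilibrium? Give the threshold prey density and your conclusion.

The predator equation gives dP/dt > 0 only when N > 0.538/0.00705 = 76.3.
Without the predator, N → K = 50.1. Since 50.1 < 76.3, the predator cannot invade.

Threshold N = 76.3; K < 76.3, so no, the predator goes extinct.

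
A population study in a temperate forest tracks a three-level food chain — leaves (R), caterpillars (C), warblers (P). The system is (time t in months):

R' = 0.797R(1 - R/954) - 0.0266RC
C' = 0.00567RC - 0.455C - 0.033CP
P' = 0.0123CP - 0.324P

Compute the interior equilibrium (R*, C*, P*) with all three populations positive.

R* ≈ 115, C* ≈ 26.3, P* ≈ 6.02

From dP/dt = 0: 0.0123C* = 0.324, so C* = 26.3.
From dR/dt = 0: 0.797(1 - R*/954) = 0.0266·26.3, giving R* = 954·(1 - 0.879) = 115.
From dC/dt = 0: 0.00567·115 - 0.455 = 0.033P*, so P* = 0.199/0.033 = 6.02.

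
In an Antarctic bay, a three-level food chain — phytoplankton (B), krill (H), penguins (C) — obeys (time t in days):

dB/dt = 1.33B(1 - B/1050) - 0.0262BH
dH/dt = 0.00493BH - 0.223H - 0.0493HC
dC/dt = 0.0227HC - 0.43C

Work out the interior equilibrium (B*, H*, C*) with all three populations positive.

From dC/dt = 0: 0.0227H* = 0.43, so H* = 18.9.
From dB/dt = 0: 1.33(1 - B*/1050) = 0.0262·18.9, giving B* = 1050·(1 - 0.373) = 658.
From dH/dt = 0: 0.00493·658 - 0.223 = 0.0493C*, so C* = 3.02/0.0493 = 61.3.

B* ≈ 658, H* ≈ 18.9, C* ≈ 61.3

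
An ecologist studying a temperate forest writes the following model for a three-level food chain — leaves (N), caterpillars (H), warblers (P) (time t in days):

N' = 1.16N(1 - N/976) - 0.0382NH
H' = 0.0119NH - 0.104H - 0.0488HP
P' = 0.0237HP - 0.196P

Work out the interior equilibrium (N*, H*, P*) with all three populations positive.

N* ≈ 710, H* ≈ 8.27, P* ≈ 171

From dP/dt = 0: 0.0237H* = 0.196, so H* = 8.27.
From dN/dt = 0: 1.16(1 - N*/976) = 0.0382·8.27, giving N* = 976·(1 - 0.272) = 710.
From dH/dt = 0: 0.0119·710 - 0.104 = 0.0488P*, so P* = 8.35/0.0488 = 171.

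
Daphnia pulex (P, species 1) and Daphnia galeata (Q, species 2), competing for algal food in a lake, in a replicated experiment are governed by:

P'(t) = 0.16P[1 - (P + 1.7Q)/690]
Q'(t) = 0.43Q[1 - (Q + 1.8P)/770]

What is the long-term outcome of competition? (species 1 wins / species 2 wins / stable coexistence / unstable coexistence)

unstable coexistence (outcome depends on initial conditions)

Compare the nullcline intercepts: K1/α12 = 690/1.7 = 406 < K2 = 770; K2/α21 = 770/1.8 = 428 < K1 = 690.
Since both are reversed, neither can invade when rare; the interior point is a saddle.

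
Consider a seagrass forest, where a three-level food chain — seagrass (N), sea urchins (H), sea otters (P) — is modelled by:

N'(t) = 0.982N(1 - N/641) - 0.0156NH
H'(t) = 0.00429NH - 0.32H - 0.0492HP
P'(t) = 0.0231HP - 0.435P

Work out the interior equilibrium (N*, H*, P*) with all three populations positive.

N* ≈ 449, H* ≈ 18.8, P* ≈ 32.7

From dP/dt = 0: 0.0231H* = 0.435, so H* = 18.8.
From dN/dt = 0: 0.982(1 - N*/641) = 0.0156·18.8, giving N* = 641·(1 - 0.299) = 449.
From dH/dt = 0: 0.00429·449 - 0.32 = 0.0492P*, so P* = 1.61/0.0492 = 32.7.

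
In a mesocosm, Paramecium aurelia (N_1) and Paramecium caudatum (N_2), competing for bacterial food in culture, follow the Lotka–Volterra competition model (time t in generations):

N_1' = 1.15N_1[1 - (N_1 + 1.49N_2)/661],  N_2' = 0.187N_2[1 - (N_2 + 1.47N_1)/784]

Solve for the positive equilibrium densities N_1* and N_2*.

N_1* ≈ 426, N_2* ≈ 158

Setting both brackets to zero gives the nullclines N_1 + 1.49N_2 = 661 and 1.47N_1 + N_2 = 784.
Substituting N_2 = 784 - 1.47N_1 into the first: N_1(1 - 1.49·1.47) = 661 - 1.49·784.
So N_1* = -507/-1.19 = 426, and then N_2* = 784 - 1.47·426 = 158.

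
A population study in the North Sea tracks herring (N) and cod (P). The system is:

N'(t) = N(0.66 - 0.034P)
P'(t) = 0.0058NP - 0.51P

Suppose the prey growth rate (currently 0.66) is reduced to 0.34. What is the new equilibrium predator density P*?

P* ≈ 10

At the interior fixed point, setting dN/dt = 0 with N > 0 fixes P* = (prey growth rate)/(NP coefficient) — independent of the other coefficients.
With the change, P* = 0.34/0.034 = 10; it falls from 19.4.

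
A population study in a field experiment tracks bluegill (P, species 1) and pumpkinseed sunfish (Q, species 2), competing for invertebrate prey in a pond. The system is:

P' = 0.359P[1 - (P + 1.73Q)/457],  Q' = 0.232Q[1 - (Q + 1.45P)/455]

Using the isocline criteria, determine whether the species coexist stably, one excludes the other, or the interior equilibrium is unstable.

unstable coexistence (outcome depends on initial conditions)

Compare the nullcline intercepts: K1/α12 = 457/1.73 = 264 < K2 = 455; K2/α21 = 455/1.45 = 314 < K1 = 457.
Since both are reversed, neither can invade when rare; the interior point is a saddle.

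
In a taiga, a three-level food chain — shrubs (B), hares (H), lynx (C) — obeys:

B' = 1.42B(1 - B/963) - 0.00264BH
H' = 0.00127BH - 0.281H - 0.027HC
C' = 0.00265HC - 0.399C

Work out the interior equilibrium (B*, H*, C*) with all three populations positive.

From dC/dt = 0: 0.00265H* = 0.399, so H* = 151.
From dB/dt = 0: 1.42(1 - B*/963) = 0.00264·151, giving B* = 963·(1 - 0.28) = 693.
From dH/dt = 0: 0.00127·693 - 0.281 = 0.027C*, so C* = 0.6/0.027 = 22.2.

B* ≈ 693, H* ≈ 151, C* ≈ 22.2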